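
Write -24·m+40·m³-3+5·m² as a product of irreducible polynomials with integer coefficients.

(8·m+1)·(5·m²-3)

Group as (40·m³-24·m) + (5·m²-3) = 8·m·(5·m²-3) + (5·m²-3).
Both groups share the factor (5·m²-3).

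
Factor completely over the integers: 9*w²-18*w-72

9*(w+2)*(w-4)

Pull out the common factor 9, then factor the remaining trinomial.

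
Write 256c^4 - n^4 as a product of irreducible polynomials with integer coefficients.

(4c)⁴ − (n)⁴ = ((4c)² − (n)²)((4c)² + (n)²); the first factor splits again, the second (16c^2 + n^2) is irreducible.

(4c + n)(4c - n)(16c^2 + n^2)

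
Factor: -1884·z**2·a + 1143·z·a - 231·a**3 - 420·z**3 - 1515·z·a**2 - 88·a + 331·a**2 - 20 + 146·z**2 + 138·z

Group: 2·z·(-210·z**2 - 207·z·a + 178·z - 33·a**2 + 52·a - 20) + (7·a + 1)·(-210·z**2 - 207·z·a + 178·z - 33·a**2 + 52·a - 20); both groups contain (-210·z**2 - 207·z·a + 178·z - 33·a**2 + 52·a - 20), so (2·z + 7·a + 1) is a factor with cofactor -210·z**2 - 207·z·a + 178·z - 33·a**2 + 52·a - 20.
The cofactor groups again: -210·z**2 - 207·z·a + 178·z - 33·a**2 + 52·a - 20 = -14·z·(15·z + 3·a - 2) + (-11·a + 10)·(15·z + 3·a - 2); both groups contain (15·z + 3·a - 2), giving -(14·z + 11·a - 10)·(15·z + 3·a - 2).

-(14·z + 11·a - 10)·(15·z + 3·a - 2)·(2·z + 7·a + 1)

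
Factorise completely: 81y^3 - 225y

Pull out the common factor 9y; 9y^2 - 25 is a difference of squares.

9y(3y + 5)(3y - 5)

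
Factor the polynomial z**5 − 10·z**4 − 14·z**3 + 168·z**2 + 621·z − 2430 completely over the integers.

Trying the rational-root candidates, z = 3 is a root, giving the factor (z − 3) and quotient z**4 − 7·z**3 − 35·z**2 + 63·z + 810.
Next, z = 5 is a root, so (z − 5) is a factor; dividing leaves z**3 − 2·z**2 − 45·z − 162.
Then z = 9 is a root, so (z − 9) is a factor; dividing leaves z**2 + 7·z + 18.
The quadratic z**2 + 7·z + 18 has discriminant −23 < 0 and is irreducible over ℤ.

(z − 3)·(z − 5)·(z − 9)·(z**2 + 7·z + 18)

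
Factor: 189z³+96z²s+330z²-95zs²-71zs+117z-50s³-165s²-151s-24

Group: 3z(63z²-10zs+47z-25s²-45s-8) + (2s+3)(63z²-10zs+47z-25s²-45s-8); both groups contain (63z²-10zs+47z-25s²-45s-8), so (3z+2s+3) is a factor with cofactor 63z²-10zs+47z-25s²-45s-8.
The cofactor groups again: 63z²-10zs+47z-25s²-45s-8 = 9z(7z-5s-1) + (5s+8)(7z-5s-1); both groups contain (7z-5s-1), giving (9z+5s+8)(7z-5s-1).

(7z-5s-1)(3z+2s+3)(9z+5s+8)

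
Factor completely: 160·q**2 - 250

10·(4·q + 5)·(4·q - 5)

Every term has a factor of 10. Then 16·q**2 - 25 = (4·q)² − (5)².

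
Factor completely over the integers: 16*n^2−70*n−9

Need a pair with product 16·(−9) = −144 and sum −70: that's 2 and −72.
Split the middle term: 16*n^2+2*n − 72*n−9 = 2*n*(8*n+1) − 9*(8*n+1).

(2*n−9)*(8*n+1)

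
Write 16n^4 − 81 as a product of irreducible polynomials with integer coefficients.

Write as (4n^2)² − (9)², then factor 4n^2 − 9 once more.

(2n + 3)(2n − 3)(4n^2 + 9)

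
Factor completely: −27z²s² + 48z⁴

Factor out 3z², leaving 16z² − 9s², which is a difference of two squares.

3z²(4z − 3s)(4z + 3s)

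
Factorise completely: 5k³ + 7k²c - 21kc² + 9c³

Group: k(5k² + 12kc - 9c²) - c(5k² + 12kc - 9c²); both groups contain (5k² + 12kc - 9c²), so (k - c) is a factor with cofactor 5k² + 12kc - 9c².
The cofactor groups again: 5k² + 12kc - 9c² = 5k(k + 3c) - 3c(k + 3c); both groups contain (k + 3c), giving (5k - 3c)(k + 3c).

(5k - 3c)(k - c)(k + 3c)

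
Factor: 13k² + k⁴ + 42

(k² + 6)(k² + 7)

Substitute u = k² to get a quadratic in u, then factor.
k² + 6 is irreducible over ℤ (always positive, so no real roots).
k² + 7 is irreducible over ℤ (always positive, so no real roots).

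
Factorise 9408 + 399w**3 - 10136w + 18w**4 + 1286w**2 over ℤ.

(3w - 8)(6w - 7)(w + 12)(w + 14)

Trying the rational-root candidates, w = -12 is a root, so (w + 12) is a factor; dividing leaves 18w**3 + 183w**2 - 910w + 784.
Then w = 8/3 is a root, so (3w - 8) divides it; the quotient is 6w**2 + 77w - 98.
The remaining quadratic factors as (6w - 7)(w + 14).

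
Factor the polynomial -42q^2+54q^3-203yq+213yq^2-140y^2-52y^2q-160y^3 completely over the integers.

Group: 5y(-32y^2+28yq-28y+9q^2-7q) + 6q(-32y^2+28yq-28y+9q^2-7q); both groups contain (-32y^2+28yq-28y+9q^2-7q), so (5y+6q) is a factor with cofactor -32y^2+28yq-28y+9q^2-7q.
The cofactor groups again: -32y^2+28yq-28y+9q^2-7q = -8y(4y+q) + (9q-7)(4y+q); both groups contain (4y+q), giving -(8y-9q+7)(4y+q).

-(8y-9q+7)(5y+6q)(4y+q)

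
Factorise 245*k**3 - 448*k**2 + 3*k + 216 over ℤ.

By the rational root theorem, k = 9/7 is a root, giving the factor (7*k - 9) and quotient 35*k**2 - 19*k - 24.
The remaining quadratic factors as (7*k - 8)(5*k + 3).

(5*k + 3)*(7*k - 8)*(7*k - 9)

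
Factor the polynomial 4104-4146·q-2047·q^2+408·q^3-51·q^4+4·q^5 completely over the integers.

Among the possible rational roots, q = 9 is a root, so (q-9) is a factor; dividing leaves 4·q^4-15·q^3+273·q^2+410·q-456.
Next, q = 3/4 is a root, so (4·q-3) is a factor; dividing leaves q^3-3·q^2+66·q+152.
Next, q = -2 is a root, so (q+2) divides it; the quotient is q^2-5·q+76.
The quadratic q^2-5·q+76 has discriminant -279 < 0 and is irreducible over ℤ.

(4·q-3)·(q+2)·(q-9)·(q^2-5·q+76)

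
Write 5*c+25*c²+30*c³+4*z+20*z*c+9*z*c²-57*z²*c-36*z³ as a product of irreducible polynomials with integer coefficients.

-(3*z-2*c-1)*(3*z+3*c+1)*(4*z+5*c)

Group: 3*z*(-12*z²-27*z*c-4*z-15*c²-5*c) + (-2*c-1)*(-12*z²-27*z*c-4*z-15*c²-5*c); both groups contain (-12*z²-27*z*c-4*z-15*c²-5*c), so (3*z-2*c-1) is a factor with cofactor -12*z²-27*z*c-4*z-15*c²-5*c.
The cofactor groups again: -12*z²-27*z*c-4*z-15*c²-5*c = -3*z*(4*z+5*c) + (-3*c-1)*(4*z+5*c); both groups contain (4*z+5*c), giving -(3*z+3*c+1)*(4*z+5*c).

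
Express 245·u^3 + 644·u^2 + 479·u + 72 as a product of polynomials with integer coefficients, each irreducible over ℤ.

Testing divisors of the constant over divisors of the leading coefficient, u = -8/7 is a root, so (7·u + 8) is a factor; dividing leaves 35·u^2 + 52·u + 9.
The remaining quadratic factors as (5·u + 1)(7·u + 9).

(5·u + 1)·(7·u + 8)·(7·u + 9)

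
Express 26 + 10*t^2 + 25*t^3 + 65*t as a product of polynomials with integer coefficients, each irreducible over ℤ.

Group as (25*t^3 + 65*t) + (10*t^2 + 26) = 5*t*(5*t^2 + 13) + 2*(5*t^2 + 13).
Both groups share the factor (5*t^2 + 13).

(5*t + 2)*(5*t^2 + 13)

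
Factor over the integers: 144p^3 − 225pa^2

9p(4p − 5a)(4p + 5a)

Pull out the common factor 9p; 16p^2 − 25a^2 is a difference of squares.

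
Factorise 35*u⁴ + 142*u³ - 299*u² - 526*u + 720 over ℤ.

(5*u - 9)*(7*u - 8)*(u + 2)*(u + 5)

Testing divisors of the constant over divisors of the leading coefficient, u = -5 is a root, giving the factor (u + 5) and quotient 35*u³ - 33*u² - 134*u + 144.
Next, u = -2 is a root, giving the factor (u + 2) and quotient 35*u² - 103*u + 72.
The remaining quadratic factors as (5*u - 9)(7*u - 8).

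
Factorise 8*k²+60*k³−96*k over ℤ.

Pull out the common factor 4*k, then factor the remaining trinomial.

4*k*(3*k+4)*(5*k−6)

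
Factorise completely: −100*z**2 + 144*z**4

4*z**2*(6*z + 5)*(6*z − 5)

Factor out 4*z**2, leaving 36*z**2 − 25, which is a difference of two squares.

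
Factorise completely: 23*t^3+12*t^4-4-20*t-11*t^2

(3*t+2)*(4*t+1)*(t+2)*(t-1)

By the rational root theorem, t = 1 is a root, giving the factor (t-1) and quotient 12*t^3+35*t^2+24*t+4.
Next, t = -2 is a root, so (t+2) divides it; the quotient is 12*t^2+11*t+2.
The remaining quadratic factors as (4*t+1)(3*t+2).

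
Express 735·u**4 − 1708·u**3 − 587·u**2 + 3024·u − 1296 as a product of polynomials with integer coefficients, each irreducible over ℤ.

(3·u + 4)·(5·u − 9)·(7·u − 4)·(7·u − 9)

Trying the rational-root candidates, u = 4/7 is a root, giving the factor (7·u − 4) and quotient 105·u**3 − 184·u**2 − 189·u + 324.
Then u = −4/3 is a root, giving the factor (3·u + 4) and quotient 35·u**2 − 108·u + 81.
The remaining quadratic factors as (7·u − 9)(5·u − 9).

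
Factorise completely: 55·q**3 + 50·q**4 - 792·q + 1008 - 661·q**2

(2·q - 7)·(5·q + 12)·(5·q - 4)·(q + 3)

By the rational root theorem, q = -12/5 is a root, giving the factor (5·q + 12) and quotient 10·q**3 - 13·q**2 - 101·q + 84.
Next, q = 7/2 is a root, so (2·q - 7) is a factor; dividing leaves 5·q**2 + 11·q - 12.
The remaining quadratic factors as (q + 3)(5·q - 4).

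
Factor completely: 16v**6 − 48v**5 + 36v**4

4v**4(2v − 3)**2

Pull out the common factor 4v**4, leaving 4v**2 − 12v + 9.
Recognize a perfect-square trinomial with the parts 3 and 2v.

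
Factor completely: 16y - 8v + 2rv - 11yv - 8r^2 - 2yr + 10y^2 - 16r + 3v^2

Group: 2y(5y + 4r - 3v + 8) + (-2r - v)(5y + 4r - 3v + 8); both groups contain (5y + 4r - 3v + 8).

(2y - 2r - v)(5y + 4r - 3v + 8)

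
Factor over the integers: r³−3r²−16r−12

(r+1)(r+2)(r−6)

Testing divisors of the constant over divisors of the leading coefficient, r = −2 is a root, giving the factor (r+2) and quotient r²−5r−6.
The remaining quadratic factors as (r−6)(r+1).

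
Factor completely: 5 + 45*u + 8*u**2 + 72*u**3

Group as (72*u**3 + 45*u) + (8*u**2 + 5) = 9*u*(8*u**2 + 5) + (8*u**2 + 5).
Both groups share the factor (8*u**2 + 5).

(9*u + 1)*(8*u**2 + 5)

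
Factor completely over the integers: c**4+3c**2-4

Substitute u = c**2 to get a quadratic in u, then factor.
c**2+4 is irreducible over ℤ (sum of squares).
c**2-1 is a difference of squares.

(c+1)(c-1)(c**2+4)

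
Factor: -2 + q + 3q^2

Need a pair with product 3·(-2) = -6 and sum 1: that's -2 and 3.
Split the middle term: 3q^2 - 2q + 3q - 2 = q(3q - 2) + (3q - 2).

(3q - 2)(q + 1)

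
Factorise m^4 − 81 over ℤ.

(m + 3)·(m − 3)·(m^2 + 9)

Difference of squares twice: with A = m and B = 3, A⁴ − B⁴ = (A² − B²)(A² + B²), and A² − B² factors again.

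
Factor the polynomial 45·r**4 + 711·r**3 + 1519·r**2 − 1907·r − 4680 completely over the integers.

(3·r + 8)·(3·r − 5)·(5·r + 9)·(r + 13)

By the rational root theorem, r = −9/5 is a root, so (5·r + 9) divides it; the quotient is 9·r**3 + 126·r**2 + 77·r − 520.
Next, r = −8/3 is a root, so (3·r + 8) divides it; the quotient is 3·r**2 + 34·r − 65.
The remaining quadratic factors as (r + 13)(3·r − 5).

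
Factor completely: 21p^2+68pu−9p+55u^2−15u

(3p+5u)(7p+11u−3)

Group: 7p(3p+5u) + (11u−3)(3p+5u); both groups contain (3p+5u).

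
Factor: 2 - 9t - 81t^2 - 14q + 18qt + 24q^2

Group: 4q(6q - 9t - 2) + (9t - 1)(6q - 9t - 2); both groups contain (6q - 9t - 2).

(4q + 9t - 1)(6q - 9t - 2)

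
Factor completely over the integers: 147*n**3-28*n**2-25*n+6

Among the possible rational roots, n = 2/7 is a root, so (7*n-2) divides it; the quotient is 21*n**2+2*n-3.
The remaining quadratic factors as (7*n+3)(3*n-1).

(3*n-1)*(7*n+3)*(7*n-2)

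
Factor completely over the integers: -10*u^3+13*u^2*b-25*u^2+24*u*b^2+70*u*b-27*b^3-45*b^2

Group: 5*u*(-2*u^2-u*b-5*u+3*b^2+5*b) - 9*b*(-2*u^2-u*b-5*u+3*b^2+5*b); both groups contain (-2*u^2-u*b-5*u+3*b^2+5*b), so (5*u-9*b) is a factor with cofactor -2*u^2-u*b-5*u+3*b^2+5*b.
The cofactor groups again: -2*u^2-u*b-5*u+3*b^2+5*b = -2*u*(u-b) + (-3*b-5)*(u-b); both groups contain (u-b), giving -(2*u+3*b+5)*(u-b).

-(5*u-9*b)*(u-b)*(2*u+3*b+5)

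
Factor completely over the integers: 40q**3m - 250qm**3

10mq(2q - 5m)(2q + 5m)

Pull out the common factor 10qm; 4q**2 - 25m**2 is a difference of squares.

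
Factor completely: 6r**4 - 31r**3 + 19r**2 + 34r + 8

(2r + 1)(3r + 1)(r - 2)(r - 4)

Testing divisors of the constant over divisors of the leading coefficient, r = 2 is a root, giving the factor (r - 2) and quotient 6r**3 - 19r**2 - 19r - 4.
Then r = -1/2 is a root, giving the factor (2r + 1) and quotient 3r**2 - 11r - 4.
The remaining quadratic factors as (r - 4)(3r + 1).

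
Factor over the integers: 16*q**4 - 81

Write as (4*q**2)² − (9)², then factor 4*q**2 - 9 once more.

(2*q + 3)*(2*q - 3)*(4*q**2 + 9)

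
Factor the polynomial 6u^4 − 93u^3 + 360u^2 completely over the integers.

3u^2(2u − 15)(u − 8)

Pull out the common factor 3u^2, then factor the remaining trinomial.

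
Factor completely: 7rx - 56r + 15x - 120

Group as (7rx - 56r) + (15x - 120) = 7r(x - 8) + 15(x - 8).
Both groups share the factor (x - 8).

(7r + 15)(x - 8)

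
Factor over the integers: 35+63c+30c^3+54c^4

Group as (54c^4+63c) + (30c^3+35) = 9c(6c^3+7) + 5(6c^3+7).
Both groups share the factor (6c^3+7).

(9c+5)(6c^3+7)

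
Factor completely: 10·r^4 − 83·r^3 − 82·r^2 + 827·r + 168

(2·r − 7)·(5·r + 1)·(r + 3)·(r − 8)

By the rational root theorem, r = 8 is a root, so (r − 8) divides it; the quotient is 10·r^3 − 3·r^2 − 106·r − 21.
Continuing, r = 7/2 is a root, so (2·r − 7) is a factor; dividing leaves 5·r^2 + 16·r + 3.
The remaining quadratic factors as (r + 3)(5·r + 1).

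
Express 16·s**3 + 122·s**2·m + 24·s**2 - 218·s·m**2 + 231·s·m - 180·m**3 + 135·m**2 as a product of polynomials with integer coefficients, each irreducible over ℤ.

Group: 8·s·(2·s**2 + 14·s·m + 3·s - 36·m**2 + 27·m) + 5·m·(2·s**2 + 14·s·m + 3·s - 36·m**2 + 27·m); both groups contain (2·s**2 + 14·s·m + 3·s - 36·m**2 + 27·m), so (8·s + 5·m) is a factor with cofactor 2·s**2 + 14·s·m + 3·s - 36·m**2 + 27·m.
The cofactor groups again: 2·s**2 + 14·s·m + 3·s - 36·m**2 + 27·m = 2·s·(s + 9·m) + (-4·m + 3)·(s + 9·m); both groups contain (s + 9·m), giving (2·s - 4·m + 3)·(s + 9·m).

(2·s - 4·m + 3)·(8·s + 5·m)·(s + 9·m)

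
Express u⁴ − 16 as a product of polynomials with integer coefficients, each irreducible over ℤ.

(u)⁴ − (2)⁴ = ((u)² − (2)²)((u)² + (2)²); the first factor splits again, the second (u² + 4) is irreducible.

(u + 2)(u − 2)(u² + 4)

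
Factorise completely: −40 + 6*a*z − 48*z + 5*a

(6*z + 5)*(a − 8)

Group as (6*a*z + 5*a) + (−48*z − 40) = a*(6*z + 5) − 8*(6*z + 5).
Both groups share the factor (6*z + 5).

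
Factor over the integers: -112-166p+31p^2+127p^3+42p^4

Trying the rational-root candidates, p = -7/6 is a root, so (6p+7) divides it; the quotient is 7p^3+13p^2-10p-16.
Continuing, p = -1 is a root, so (p+1) is a factor; dividing leaves 7p^2+6p-16.
The remaining quadratic factors as (7p-8)(p+2).

(6p+7)(7p-8)(p+1)(p+2)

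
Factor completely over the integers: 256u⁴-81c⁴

Difference of squares twice: with A = 4u and B = 3c, A⁴ − B⁴ = (A² − B²)(A² + B²), and A² − B² factors again.

(4u-3c)(4u+3c)(16u²+9c²)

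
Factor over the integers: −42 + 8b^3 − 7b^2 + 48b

(8b − 7)(b^2 + 6)

Group as (8b^3 + 48b) + (−7b^2 − 42) = 8b(b^2 + 6) − 7(b^2 + 6).
Both groups share the factor (b^2 + 6).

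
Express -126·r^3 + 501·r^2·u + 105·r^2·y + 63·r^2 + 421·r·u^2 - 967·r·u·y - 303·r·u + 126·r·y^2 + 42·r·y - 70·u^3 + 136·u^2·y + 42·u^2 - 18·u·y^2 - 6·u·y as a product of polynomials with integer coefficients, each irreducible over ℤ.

-(3·r - 14·u + 2·y)·(6·r + 5·u - 9·y - 3)·(7·r - u)

Group: 7·r·(-18·r^2 + 69·r·u + 15·r·y + 9·r + 70·u^2 - 136·u·y - 42·u + 18·y^2 + 6·y) - u·(-18·r^2 + 69·r·u + 15·r·y + 9·r + 70·u^2 - 136·u·y - 42·u + 18·y^2 + 6·y); both groups contain (-18·r^2 + 69·r·u + 15·r·y + 9·r + 70·u^2 - 136·u·y - 42·u + 18·y^2 + 6·y), so (7·r - u) is a factor with cofactor -18·r^2 + 69·r·u + 15·r·y + 9·r + 70·u^2 - 136·u·y - 42·u + 18·y^2 + 6·y.
The cofactor groups again: -18·r^2 + 69·r·u + 15·r·y + 9·r + 70·u^2 - 136·u·y - 42·u + 18·y^2 + 6·y = -6·r·(3·r - 14·u + 2·y) + (-5·u + 9·y + 3)·(3·r - 14·u + 2·y); both groups contain (3·r - 14·u + 2·y), giving -(6·r + 5·u - 9·y - 3)·(3·r - 14·u + 2·y).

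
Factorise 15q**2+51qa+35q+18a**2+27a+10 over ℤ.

Group: 15q(q+3a+2) + (6a+5)(q+3a+2); both groups contain (q+3a+2).

(q+3a+2)(15q+6a+5)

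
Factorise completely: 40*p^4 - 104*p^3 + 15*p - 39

Group as (40*p^4 + 15*p) + (-104*p^3 - 39) = 5*p*(8*p^3 + 3) - 13*(8*p^3 + 3).
Both groups share the factor (8*p^3 + 3).

(5*p - 13)*(8*p^3 + 3)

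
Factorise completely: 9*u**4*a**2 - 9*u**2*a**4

Every term has a factor of 9*u**2*a**2. Then u**2 - a**2 = (u)² − (a)².

9*a**2*u**2*(u - a)*(u + a)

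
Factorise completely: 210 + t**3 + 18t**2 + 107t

(t + 5)(t + 6)(t + 7)

By the rational root theorem, t = -6 is a root, giving the factor (t + 6) and quotient t**2 + 12t + 35.
The remaining quadratic factors as (t + 7)(t + 5).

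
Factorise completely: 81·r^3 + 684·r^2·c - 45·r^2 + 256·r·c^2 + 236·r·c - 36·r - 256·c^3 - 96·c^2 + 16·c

(9·r - 4·c)·(9·r + 8·c + 4)·(r + 8·c - 1)

Group: 9·r·(9·r^2 + 80·r·c - 5·r + 64·c^2 + 24·c - 4) - 4·c·(9·r^2 + 80·r·c - 5·r + 64·c^2 + 24·c - 4); both groups contain (9·r^2 + 80·r·c - 5·r + 64·c^2 + 24·c - 4), so (9·r - 4·c) is a factor with cofactor 9·r^2 + 80·r·c - 5·r + 64·c^2 + 24·c - 4.
The cofactor groups again: 9·r^2 + 80·r·c - 5·r + 64·c^2 + 24·c - 4 = 9·r·(r + 8·c - 1) + (8·c + 4)·(r + 8·c - 1); both groups contain (r + 8·c - 1), giving (9·r + 8·c + 4)·(r + 8·c - 1).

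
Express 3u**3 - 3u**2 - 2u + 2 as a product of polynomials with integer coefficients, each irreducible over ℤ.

(u - 1)(3u**2 - 2)

Group as (3u**3 - 2u) + (-3u**2 + 2) = u(3u**2 - 2) - (3u**2 - 2).
Both groups share the factor (3u**2 - 2).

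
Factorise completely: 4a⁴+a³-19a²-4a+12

(4a-3)(a+1)(a+2)(a-2)

Testing divisors of the constant over divisors of the leading coefficient, a = -1 is a root, giving the factor (a+1) and quotient 4a³-3a²-16a+12.
Then a = 3/4 is a root, so (4a-3) is a factor; dividing leaves a²-4.
The remaining quadratic factors as (a-2)(a+2).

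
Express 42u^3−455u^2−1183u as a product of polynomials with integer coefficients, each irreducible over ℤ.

Pull out the common factor 7u, then factor the remaining trinomial.

7u(6u+13)(u−13)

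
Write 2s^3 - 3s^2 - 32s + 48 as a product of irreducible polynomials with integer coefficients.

By the rational root theorem, s = -4 is a root, so (s + 4) is a factor; dividing leaves 2s^2 - 11s + 12.
The remaining quadratic factors as (s - 4)(2s - 3).

(2s - 3)(s + 4)(s - 4)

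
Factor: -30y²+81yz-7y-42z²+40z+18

-(10y-7z+9)(3y-6z-2)

Group: -3y(10y-7z+9) + (6z+2)(10y-7z+9); both groups contain (10y-7z+9).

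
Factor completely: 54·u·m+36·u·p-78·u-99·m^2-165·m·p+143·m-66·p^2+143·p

(6·u-11·m-11·p)·(9·m+6·p-13)

Group: 6·u·(9·m+6·p-13) + (-11·m-11·p)·(9·m+6·p-13); both groups contain (9·m+6·p-13).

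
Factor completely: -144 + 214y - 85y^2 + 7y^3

Trying the rational-root candidates, y = 9 is a root, so (y - 9) is a factor; dividing leaves 7y^2 - 22y + 16.
The remaining quadratic factors as (7y - 8)(y - 2).

(7y - 8)(y - 2)(y - 9)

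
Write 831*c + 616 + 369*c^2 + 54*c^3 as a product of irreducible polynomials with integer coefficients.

(3*c + 7)*(3*c + 8)*(6*c + 11)

Among the possible rational roots, c = -7/3 is a root, so (3*c + 7) divides it; the quotient is 18*c^2 + 81*c + 88.
The remaining quadratic factors as (3*c + 8)(6*c + 11).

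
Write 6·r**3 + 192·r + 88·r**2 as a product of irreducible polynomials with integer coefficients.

2·r·(3·r + 8)·(r + 12)

Pull out the common factor 2·r, then factor the remaining trinomial.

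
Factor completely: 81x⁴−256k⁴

(3x−4k)(3x+4k)(9x²+16k²)

Write as (9x²)² − (16k²)², then factor 9x²−16k² once more.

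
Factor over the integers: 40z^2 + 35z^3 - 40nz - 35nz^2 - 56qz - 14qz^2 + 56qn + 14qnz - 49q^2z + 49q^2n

Group: 7q(7qn - 7qz + 7nz + 8n - 7z^2 - 8z) - 5z(7qn - 7qz + 7nz + 8n - 7z^2 - 8z); both groups contain (7qn - 7qz + 7nz + 8n - 7z^2 - 8z), so (7q - 5z) is a factor with cofactor 7qn - 7qz + 7nz + 8n - 7z^2 - 8z.
The cofactor groups again: 7qn - 7qz + 7nz + 8n - 7z^2 - 8z = 7q(n - z) + (7z + 8)(n - z); both groups contain (n - z), giving (7q + 7z + 8)(n - z).

(7q + 7z + 8)(7q - 5z)(n - z)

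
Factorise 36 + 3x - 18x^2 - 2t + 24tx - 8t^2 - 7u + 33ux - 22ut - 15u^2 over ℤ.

Group: -3u(5u + 4t - 6x + 9) + (-2t + 3x + 4)(5u + 4t - 6x + 9); both groups contain (5u + 4t - 6x + 9).

-(3u + 2t - 3x - 4)(5u + 4t - 6x + 9)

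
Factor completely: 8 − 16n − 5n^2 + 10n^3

(2n − 1)(5n^2 − 8)

Group as (10n^3 − 16n) + (−5n^2 + 8) = 2n(5n^2 − 8) − (5n^2 − 8).
Both groups share the factor (5n^2 − 8).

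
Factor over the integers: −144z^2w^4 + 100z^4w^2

Pull out the common factor 4z^2w^2; 25z^2 − 36w^2 is a difference of squares.

4w^2z^2(5z − 6w)(5z + 6w)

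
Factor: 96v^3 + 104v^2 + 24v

8v(3v + 1)(4v + 3)

Pull out the common factor 8v, then factor the remaining trinomial.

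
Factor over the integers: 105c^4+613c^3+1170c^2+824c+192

Trying the rational-root candidates, c = -8/3 is a root, giving the factor (3c+8) and quotient 35c^3+111c^2+94c+24.
Continuing, c = -3/5 is a root, giving the factor (5c+3) and quotient 7c^2+18c+8.
The remaining quadratic factors as (c+2)(7c+4).

(3c+8)(5c+3)(7c+4)(c+2)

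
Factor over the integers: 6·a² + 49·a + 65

(2·a + 13)·(3·a + 5)

Need a pair with product 6·65 = 390 and sum 49: that's 10 and 39.
Split the middle term: 6·a² + 10·a + 39·a + 65 = 2·a·(3·a + 5) + 13·(3·a + 5).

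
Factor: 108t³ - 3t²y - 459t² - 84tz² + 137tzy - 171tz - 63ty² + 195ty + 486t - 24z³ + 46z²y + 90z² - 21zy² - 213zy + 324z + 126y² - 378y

(3t + z - 6)(4t - 4z + 3y - 9)(9t + 6z - 7y)

Group: 3t(36t² - 12tz - ty - 81t - 24z² + 46zy - 54z - 21y² + 63y) + (z - 6)(36t² - 12tz - ty - 81t - 24z² + 46zy - 54z - 21y² + 63y); both groups contain (36t² - 12tz - ty - 81t - 24z² + 46zy - 54z - 21y² + 63y), so (3t + z - 6) is a factor with cofactor 36t² - 12tz - ty - 81t - 24z² + 46zy - 54z - 21y² + 63y.
The cofactor groups again: 36t² - 12tz - ty - 81t - 24z² + 46zy - 54z - 21y² + 63y = 4t(9t + 6z - 7y) + (-4z + 3y - 9)(9t + 6z - 7y); both groups contain (9t + 6z - 7y), giving (4t - 4z + 3y - 9)(9t + 6z - 7y).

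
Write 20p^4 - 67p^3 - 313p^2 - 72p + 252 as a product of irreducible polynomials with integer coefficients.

By the rational root theorem, p = 3/4 is a root, so (4p - 3) divides it; the quotient is 5p^3 - 13p^2 - 88p - 84.
Then p = -2 is a root, so (p + 2) divides it; the quotient is 5p^2 - 23p - 42.
The remaining quadratic factors as (5p + 7)(p - 6).

(4p - 3)(5p + 7)(p + 2)(p - 6)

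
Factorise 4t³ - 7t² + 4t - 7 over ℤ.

Group as (4t³ + 4t) + (-7t² - 7) = 4t(t² + 1) - 7(t² + 1).
Both groups share the factor (t² + 1).

(4t - 7)(t² + 1)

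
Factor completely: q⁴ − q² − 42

(q² + 6)(q² − 7)

Substitute u = q² to get a quadratic in u, then factor.
q² − 7 is irreducible over ℤ (7 is not a perfect square).
q² + 6 is irreducible over ℤ (always positive, so no real roots).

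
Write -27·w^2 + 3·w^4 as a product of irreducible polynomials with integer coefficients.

3·w^2·(w + 3)·(w - 3)

Pull out the common factor 3·w^2; w^2 - 9 is a difference of squares.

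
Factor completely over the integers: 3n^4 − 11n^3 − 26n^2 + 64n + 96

Among the possible rational roots, n = −4/3 is a root, giving the factor (3n + 4) and quotient n^3 − 5n^2 − 2n + 24.
Then n = −2 is a root, giving the factor (n + 2) and quotient n^2 − 7n + 12.
The remaining quadratic factors as (n − 4)(n − 3).

(3n + 4)(n + 2)(n − 3)(n − 4)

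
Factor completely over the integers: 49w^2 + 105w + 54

Need a pair with product 49·54 = 2646 and sum 105: that's 42 and 63.
Split the middle term: 49w^2 + 42w + 63w + 54 = 7w(7w + 6) + 9(7w + 6).

(7w + 6)(7w + 9)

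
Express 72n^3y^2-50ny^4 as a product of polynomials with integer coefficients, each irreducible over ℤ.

Factor out 2ny^2, leaving 36n^2-25y^2, which is a difference of two squares.

2ny^2(6n+5y)(6n-5y)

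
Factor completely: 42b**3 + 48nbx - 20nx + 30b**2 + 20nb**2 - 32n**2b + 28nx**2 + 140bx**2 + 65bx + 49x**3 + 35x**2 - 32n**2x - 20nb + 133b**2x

Group: 4n(-8nb - 8nx - 7b**2 - 14bx - 5b - 7x**2 - 5x) + (-6b - 7x)(-8nb - 8nx - 7b**2 - 14bx - 5b - 7x**2 - 5x); both groups contain (-8nb - 8nx - 7b**2 - 14bx - 5b - 7x**2 - 5x), so (4n - 6b - 7x) is a factor with cofactor -8nb - 8nx - 7b**2 - 14bx - 5b - 7x**2 - 5x.
The cofactor groups again: -8nb - 8nx - 7b**2 - 14bx - 5b - 7x**2 - 5x = -b(8n + 7b + 7x + 5) - x(8n + 7b + 7x + 5); both groups contain (8n + 7b + 7x + 5), giving -(b + x)(8n + 7b + 7x + 5).

-(4n - 6b - 7x)(8n + 7b + 7x + 5)(b + x)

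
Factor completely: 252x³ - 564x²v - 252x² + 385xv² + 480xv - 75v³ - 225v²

Group: 14x(18x² - 21xv - 18x + 5v² + 15v) - 15v(18x² - 21xv - 18x + 5v² + 15v); both groups contain (18x² - 21xv - 18x + 5v² + 15v), so (14x - 15v) is a factor with cofactor 18x² - 21xv - 18x + 5v² + 15v.
The cofactor groups again: 18x² - 21xv - 18x + 5v² + 15v = 3x(6x - 5v) + (-v - 3)(6x - 5v); both groups contain (6x - 5v), giving (3x - v - 3)(6x - 5v).

(14x - 15v)(6x - 5v)(3x - v - 3)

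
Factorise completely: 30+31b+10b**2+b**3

(b+2)(b+3)(b+5)

By the rational root theorem, b = -3 is a root, so (b+3) divides it; the quotient is b**2+7b+10.
The remaining quadratic factors as (b+2)(b+5).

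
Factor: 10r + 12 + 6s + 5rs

Group as (5rs + 10r) + (6s + 12) = 5r(s + 2) + 6(s + 2).
Both groups share the factor (s + 2).

(5r + 6)(s + 2)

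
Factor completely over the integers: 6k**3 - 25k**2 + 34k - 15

(2k - 3)(3k - 5)(k - 1)

Among the possible rational roots, k = 5/3 is a root, so (3k - 5) is a factor; dividing leaves 2k**2 - 5k + 3.
The remaining quadratic factors as (2k - 3)(k - 1).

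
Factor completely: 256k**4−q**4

(4k+q)(4k−q)(16k**2+q**2)

Write as (16k**2)² − (q**2)², then factor 16k**2−q**2 once more.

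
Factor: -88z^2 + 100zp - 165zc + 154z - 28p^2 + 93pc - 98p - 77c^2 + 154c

Group: -8z(11z - 7p + 11c) + (4p - 7c + 14)(11z - 7p + 11c); both groups contain (11z - 7p + 11c).

-(11z - 7p + 11c)(8z - 4p + 7c - 14)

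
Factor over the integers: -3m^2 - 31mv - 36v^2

-(3m + 4v)(m + 9v)

Group: -m(3m + 4v) - 9v(3m + 4v); both groups contain (3m + 4v).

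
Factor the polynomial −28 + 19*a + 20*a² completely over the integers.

Need a pair with product 20·(−28) = −560 and sum 19: that's −16 and 35.
Split the middle term: 20*a² − 16*a + 35*a − 28 = 4*a*(5*a − 4) + 7*(5*a − 4).

(4*a + 7)*(5*a − 4)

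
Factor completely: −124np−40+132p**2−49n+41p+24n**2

Group: 8n(3n−11p−8) + (−12p+5)(3n−11p−8); both groups contain (3n−11p−8).

(3n−11p−8)(8n−12p+5)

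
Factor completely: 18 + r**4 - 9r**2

Substitute u = r**2 to get a quadratic in u, then factor.
r**2 - 6 is irreducible over ℤ (6 is not a perfect square).
r**2 - 3 is irreducible over ℤ (3 is not a perfect square).

(r**2 - 3)(r**2 - 6)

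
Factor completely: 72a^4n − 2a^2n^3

Factor out 2a^2n, leaving 36a^2 − n^2, which is a difference of two squares.

2a^2n(6a + n)(6a − n)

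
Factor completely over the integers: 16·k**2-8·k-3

Need a pair with product 16·(-3) = -48 and sum -8: that's 4 and -12.
Split the middle term: 16·k**2+4·k - 12·k-3 = 4·k·(4·k+1) - 3·(4·k+1).

(4·k+1)·(4·k-3)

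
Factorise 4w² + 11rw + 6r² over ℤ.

Group: 3r(2r + w) + 4w(2r + w); both groups contain (2r + w).

(2r + w)(3r + 4w)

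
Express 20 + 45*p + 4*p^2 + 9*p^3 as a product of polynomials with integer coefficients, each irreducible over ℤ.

Group as (9*p^3 + 45*p) + (4*p^2 + 20) = 9*p*(p^2 + 5) + 4*(p^2 + 5).
Both groups share the factor (p^2 + 5).

(9*p + 4)*(p^2 + 5)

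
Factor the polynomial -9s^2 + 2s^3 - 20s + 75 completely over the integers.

Testing divisors of the constant over divisors of the leading coefficient, s = 5/2 is a root, so (2s - 5) divides it; the quotient is s^2 - 2s - 15.
The remaining quadratic factors as (s + 3)(s - 5).

(2s - 5)(s + 3)(s - 5)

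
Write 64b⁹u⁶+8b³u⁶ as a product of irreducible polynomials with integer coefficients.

8b³u⁶(2b²+1)(4b⁴-2b²+1)

Factor out 8b³u⁶ first: what remains is 8b⁶+1.
Recognize a sum of cubes with the parts 1 and 2b².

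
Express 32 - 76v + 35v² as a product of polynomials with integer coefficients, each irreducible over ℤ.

(5v - 8)(7v - 4)

Need a pair with product 35·32 = 1120 and sum -76: that's -20 and -56.
Split the middle term: 35v² - 20v - 56v + 32 = 5v(7v - 4) - 8(7v - 4).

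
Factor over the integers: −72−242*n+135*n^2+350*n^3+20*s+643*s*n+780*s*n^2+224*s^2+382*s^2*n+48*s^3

(2*s+10*n+9)*(8*s+5*n−4)*(3*s+7*n+2)

Group: 2*s*(24*s^2+71*s*n+4*s+35*n^2−18*n−8) + (10*n+9)*(24*s^2+71*s*n+4*s+35*n^2−18*n−8); both groups contain (24*s^2+71*s*n+4*s+35*n^2−18*n−8), so (2*s+10*n+9) is a factor with cofactor 24*s^2+71*s*n+4*s+35*n^2−18*n−8.
The cofactor groups again: 24*s^2+71*s*n+4*s+35*n^2−18*n−8 = 3*s*(8*s+5*n−4) + (7*n+2)*(8*s+5*n−4); both groups contain (8*s+5*n−4), giving (3*s+7*n+2)*(8*s+5*n−4).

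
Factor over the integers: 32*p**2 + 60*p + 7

(4*p + 7)*(8*p + 1)

Need a pair with product 32·7 = 224 and sum 60: that's 56 and 4.
Split the middle term: 32*p**2 + 56*p + 4*p + 7 = 8*p*(4*p + 7) + (4*p + 7).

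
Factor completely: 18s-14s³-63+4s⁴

Group as (4s⁴+18s) + (-14s³-63) = 2s(2s³+9) - 7(2s³+9).
Both groups share the factor (2s³+9).

(2s-7)(2s³+9)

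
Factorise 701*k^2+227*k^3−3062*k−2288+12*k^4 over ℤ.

(3*k+2)*(4*k−11)*(k+13)*(k+8)

Trying the rational-root candidates, k = −2/3 is a root, so (3*k+2) is a factor; dividing leaves 4*k^3+73*k^2+185*k−1144.
Continuing, k = 11/4 is a root, giving the factor (4*k−11) and quotient k^2+21*k+104.
The remaining quadratic factors as (k+8)(k+13).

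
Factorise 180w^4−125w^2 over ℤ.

5w^2(6w+5)(6w−5)

Pull out the common factor 5w^2; 36w^2−25 is a difference of squares.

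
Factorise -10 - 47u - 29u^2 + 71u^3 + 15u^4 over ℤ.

Testing divisors of the constant over divisors of the leading coefficient, u = -2/5 is a root, giving the factor (5u + 2) and quotient 3u^3 + 13u^2 - 11u - 5.
Continuing, u = -5 is a root, giving the factor (u + 5) and quotient 3u^2 - 2u - 1.
The remaining quadratic factors as (u - 1)(3u + 1).

(3u + 1)(5u + 2)(u + 5)(u - 1)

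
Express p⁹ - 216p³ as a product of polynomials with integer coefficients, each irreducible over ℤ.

p³(p² - 6)(p⁴ + 6p² + 36)

Every term has a factor of p³; factoring it out leaves p⁶ - 216.
Recognize a difference of cubes with the parts p² and 6.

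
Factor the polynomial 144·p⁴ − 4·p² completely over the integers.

Factor out 4·p², leaving 36·p² − 1, which is a difference of two squares.

4·p²·(6·p + 1)·(6·p − 1)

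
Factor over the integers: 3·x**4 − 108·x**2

Pull out the common factor 3·x**2; x**2 − 36 is a difference of squares.

3·x**2·(x + 6)·(x − 6)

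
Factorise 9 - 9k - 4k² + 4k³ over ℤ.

(2k + 3)(2k - 3)(k - 1)

Testing divisors of the constant over divisors of the leading coefficient, k = -3/2 is a root, giving the factor (2k + 3) and quotient 2k² - 5k + 3.
The remaining quadratic factors as (k - 1)(2k - 3).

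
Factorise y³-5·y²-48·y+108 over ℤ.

Trying the rational-root candidates, y = 2 is a root, so (y-2) is a factor; dividing leaves y²-3·y-54.
The remaining quadratic factors as (y+6)(y-9).

(y+6)·(y-2)·(y-9)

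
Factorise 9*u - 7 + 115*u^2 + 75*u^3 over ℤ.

By the rational root theorem, u = -7/5 is a root, so (5*u + 7) divides it; the quotient is 15*u^2 + 2*u - 1.
The remaining quadratic factors as (5*u - 1)(3*u + 1).

(3*u + 1)*(5*u + 7)*(5*u - 1)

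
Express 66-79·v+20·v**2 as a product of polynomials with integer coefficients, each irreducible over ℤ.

(4·v-11)·(5·v-6)

Need a pair with product 20·66 = 1320 and sum -79: that's -24 and -55.
Split the middle term: 20·v**2-24·v - 55·v+66 = 4·v·(5·v-6) - 11·(5·v-6).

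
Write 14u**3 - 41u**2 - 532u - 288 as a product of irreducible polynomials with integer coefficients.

(2u + 9)(7u + 4)(u - 8)

By the rational root theorem, u = 8 is a root, so (u - 8) is a factor; dividing leaves 14u**2 + 71u + 36.
The remaining quadratic factors as (7u + 4)(2u + 9).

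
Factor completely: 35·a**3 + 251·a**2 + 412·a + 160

By the rational root theorem, a = -5 is a root, so (a + 5) divides it; the quotient is 35·a**2 + 76·a + 32.
The remaining quadratic factors as (5·a + 8)(7·a + 4).

(5·a + 8)·(7·a + 4)·(a + 5)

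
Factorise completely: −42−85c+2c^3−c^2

By the rational root theorem, c = 7 is a root, so (c−7) is a factor; dividing leaves 2c^2+13c+6.
The remaining quadratic factors as (2c+1)(c+6).

(2c+1)(c+6)(c−7)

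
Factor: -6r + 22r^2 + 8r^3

2r(4r - 1)(r + 3)

Pull out the common factor 2r, then factor the remaining trinomial.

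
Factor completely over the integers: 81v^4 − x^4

(3v + x)(3v − x)(9v^2 + x^2)

Difference of squares twice: with A = 3v and B = x, A⁴ − B⁴ = (A² − B²)(A² + B²), and A² − B² factors again.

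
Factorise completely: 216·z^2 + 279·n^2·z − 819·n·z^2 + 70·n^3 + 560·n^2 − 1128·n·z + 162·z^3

Group: n·(70·n^2 − 141·n·z + 27·z^2) + (6·z + 8)·(70·n^2 − 141·n·z + 27·z^2); both groups contain (70·n^2 − 141·n·z + 27·z^2), so (n + 6·z + 8) is a factor with cofactor 70·n^2 − 141·n·z + 27·z^2.
The cofactor groups again: 70·n^2 − 141·n·z + 27·z^2 = 5·n·(14·n − 3·z) − 9·z·(14·n − 3·z); both groups contain (14·n − 3·z), giving (5·n − 9·z)·(14·n − 3·z).

(14·n − 3·z)·(5·n − 9·z)·(n + 6·z + 8)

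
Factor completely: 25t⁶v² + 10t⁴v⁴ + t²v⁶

t²v²(5t² + v²)²

Factor out t²v² first: what remains is 25t⁴ + 10t²v² + v⁴.
Recognize a perfect-square trinomial with the parts v² and 5t².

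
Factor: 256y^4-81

(4y)⁴ − (3)⁴ = ((4y)² − (3)²)((4y)² + (3)²); the first factor splits again, the second (16y^2+9) is irreducible.

(4y+3)(4y-3)(16y^2+9)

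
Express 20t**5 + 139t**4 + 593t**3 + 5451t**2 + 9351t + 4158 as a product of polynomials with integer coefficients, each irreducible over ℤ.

(4t + 3)(5t + 6)(t + 7)(t**2 - 2t + 33)

Testing divisors of the constant over divisors of the leading coefficient, t = -7 is a root, so (t + 7) divides it; the quotient is 20t**4 - t**3 + 600t**2 + 1251t + 594.
Continuing, t = -3/4 is a root, so (4t + 3) is a factor; dividing leaves 5t**3 - 4t**2 + 153t + 198.
Continuing, t = -6/5 is a root, so (5t + 6) is a factor; dividing leaves t**2 - 2t + 33.
The quadratic t**2 - 2t + 33 has discriminant -128 < 0 and is irreducible over ℤ.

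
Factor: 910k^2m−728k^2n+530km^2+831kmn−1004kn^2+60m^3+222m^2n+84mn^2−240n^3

(13k+2m+4n)(14k+6m+15n)(5m−4n)

Group: 13k(70km−56kn+30m^2+51mn−60n^2) + (2m+4n)(70km−56kn+30m^2+51mn−60n^2); both groups contain (70km−56kn+30m^2+51mn−60n^2), so (13k+2m+4n) is a factor with cofactor 70km−56kn+30m^2+51mn−60n^2.
The cofactor groups again: 70km−56kn+30m^2+51mn−60n^2 = 5m(14k+6m+15n) − 4n(14k+6m+15n); both groups contain (14k+6m+15n), giving (5m−4n)(14k+6m+15n).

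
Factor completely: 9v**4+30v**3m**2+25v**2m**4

Pull out the common factor v**2, leaving 9v**2+30vm**2+25m**4.
Recognize a perfect-square trinomial with the parts 3v and 5m**2.

v**2(3v+5m**2)**2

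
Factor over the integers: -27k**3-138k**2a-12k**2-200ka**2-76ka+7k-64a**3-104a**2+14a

Group: 3k(-9k**2-22ka-7k-8a**2-14a) + (8a-1)(-9k**2-22ka-7k-8a**2-14a); both groups contain (-9k**2-22ka-7k-8a**2-14a), so (3k+8a-1) is a factor with cofactor -9k**2-22ka-7k-8a**2-14a.
The cofactor groups again: -9k**2-22ka-7k-8a**2-14a = -k(9k+4a+7) - 2a(9k+4a+7); both groups contain (9k+4a+7), giving -(k+2a)(9k+4a+7).

-(k+2a)(9k+4a+7)(3k+8a-1)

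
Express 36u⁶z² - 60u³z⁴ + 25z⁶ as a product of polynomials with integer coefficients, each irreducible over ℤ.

z²(6u³ - 5z²)²

Pull out the common factor z², leaving 36u⁶ - 60u³z² + 25z⁴.
Recognize a perfect-square trinomial with the parts 5z² and 6u³.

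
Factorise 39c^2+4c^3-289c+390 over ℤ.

(4c-13)(c+15)(c-2)

Among the possible rational roots, c = 13/4 is a root, giving the factor (4c-13) and quotient c^2+13c-30.
The remaining quadratic factors as (c-2)(c+15).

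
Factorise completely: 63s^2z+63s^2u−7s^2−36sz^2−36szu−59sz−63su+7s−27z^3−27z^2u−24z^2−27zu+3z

Group: 7s(9sz+9su−s−9z^2−9zu−8z−9u+1) + 3z(9sz+9su−s−9z^2−9zu−8z−9u+1); both groups contain (9sz+9su−s−9z^2−9zu−8z−9u+1), so (7s+3z) is a factor with cofactor 9sz+9su−s−9z^2−9zu−8z−9u+1.
The cofactor groups again: 9sz+9su−s−9z^2−9zu−8z−9u+1 = 9z(s−z−1) + (9u−1)(s−z−1); both groups contain (s−z−1), giving (9z+9u−1)(s−z−1).

(7s+3z)(9z+9u−1)(s−z−1)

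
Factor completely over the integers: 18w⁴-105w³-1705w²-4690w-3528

(2w+9)(3w+4)(3w+7)(w-14)

Testing divisors of the constant over divisors of the leading coefficient, w = -9/2 is a root, giving the factor (2w+9) and quotient 9w³-93w²-434w-392.
Continuing, w = -4/3 is a root, giving the factor (3w+4) and quotient 3w²-35w-98.
The remaining quadratic factors as (w-14)(3w+7).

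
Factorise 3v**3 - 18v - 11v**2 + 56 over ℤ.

(3v + 7)(v - 2)(v - 4)

Testing divisors of the constant over divisors of the leading coefficient, v = 2 is a root, so (v - 2) divides it; the quotient is 3v**2 - 5v - 28.
The remaining quadratic factors as (3v + 7)(v - 4).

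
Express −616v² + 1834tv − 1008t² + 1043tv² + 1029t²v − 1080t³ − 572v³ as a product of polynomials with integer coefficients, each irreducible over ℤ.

−(15t + 13v + 14)(8t − 11v)(9t − 4v)

Group: 8t(−135t² − 57tv − 126t + 52v² + 56v) − 11v(−135t² − 57tv − 126t + 52v² + 56v); both groups contain (−135t² − 57tv − 126t + 52v² + 56v), so (8t − 11v) is a factor with cofactor −135t² − 57tv − 126t + 52v² + 56v.
The cofactor groups again: −135t² − 57tv − 126t + 52v² + 56v = −15t(9t − 4v) + (−13v − 14)(9t − 4v); both groups contain (9t − 4v), giving −(15t + 13v + 14)(9t − 4v).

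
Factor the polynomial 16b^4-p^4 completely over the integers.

Write as (4b^2)² − (p^2)², then factor 4b^2-p^2 once more.

(2b+p)(2b-p)(4b^2+p^2)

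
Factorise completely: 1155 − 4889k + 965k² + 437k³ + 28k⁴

(4k − 1)(7k − 15)(k + 11)(k + 7)

Among the possible rational roots, k = 1/4 is a root, giving the factor (4k − 1) and quotient 7k³ + 111k² + 269k − 1155.
Next, k = 15/7 is a root, giving the factor (7k − 15) and quotient k² + 18k + 77.
The remaining quadratic factors as (k + 11)(k + 7).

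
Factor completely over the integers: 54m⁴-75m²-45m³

3m²(3m-5)(6m+5)

Pull out the common factor 3m², then factor the remaining trinomial.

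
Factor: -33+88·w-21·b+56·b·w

(7·b+11)·(8·w-3)

Group as (56·b·w-21·b) + (88·w-33) = 7·b·(8·w-3) + 11·(8·w-3).
Both groups share the factor (8·w-3).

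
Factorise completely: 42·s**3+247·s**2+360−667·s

Among the possible rational roots, s = 9/7 is a root, so (7·s−9) divides it; the quotient is 6·s**2+43·s−40.
The remaining quadratic factors as (6·s−5)(s+8).

(6·s−5)·(7·s−9)·(s+8)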